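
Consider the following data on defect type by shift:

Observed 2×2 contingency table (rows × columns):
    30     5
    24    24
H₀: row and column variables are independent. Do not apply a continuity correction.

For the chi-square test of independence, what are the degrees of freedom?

degrees of freedom = 1

df = (r−1)(c−1) = (2−1)·(2−1) = 1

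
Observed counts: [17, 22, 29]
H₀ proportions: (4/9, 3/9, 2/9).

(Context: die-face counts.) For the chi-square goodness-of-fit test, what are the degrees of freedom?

df = k − 1 = 3 − 1 = 2

degrees of freedom = 2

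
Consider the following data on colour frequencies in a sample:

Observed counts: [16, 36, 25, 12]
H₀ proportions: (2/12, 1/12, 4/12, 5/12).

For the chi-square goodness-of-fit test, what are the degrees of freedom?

df = k − 1 = 4 − 1 = 3

degrees of freedom = 3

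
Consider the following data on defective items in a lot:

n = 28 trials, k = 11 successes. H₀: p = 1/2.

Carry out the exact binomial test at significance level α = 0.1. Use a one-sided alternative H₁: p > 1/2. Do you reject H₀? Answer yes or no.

Exact binomial: n=28, k=11, p₀=1/2=0.5000
P(X≥11) from Σ C(n,i)·p₀^i·(1−p₀)^(n−i)
p-value (one-sided, H₁ greater) = 0.90753
At α=0.1: p ≥ α → fail to reject H₀

reject H₀: no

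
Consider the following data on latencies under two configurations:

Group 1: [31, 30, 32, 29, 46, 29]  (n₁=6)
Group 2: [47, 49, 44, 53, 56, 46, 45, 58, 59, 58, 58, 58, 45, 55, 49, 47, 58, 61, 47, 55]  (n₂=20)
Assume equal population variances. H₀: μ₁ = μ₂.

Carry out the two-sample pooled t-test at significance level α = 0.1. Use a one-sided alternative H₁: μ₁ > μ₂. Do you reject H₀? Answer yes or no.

reject H₀: no

x̄₁=32.833, s₁=6.555, n₁=6
x̄₂=52.400, s₂=5.771, n₂=20
s_p² = [5·6.555² + 19·5.771²]/24 = 35.3181
SE = √(s_p²·(1/6+1/20)) = 2.7663
t = (32.833−52.400)/2.7663 = -7.0733
df = 24
p-value (one-sided, H₁ greater) = 1.00000
At α=0.1: p ≥ α → fail to reject H₀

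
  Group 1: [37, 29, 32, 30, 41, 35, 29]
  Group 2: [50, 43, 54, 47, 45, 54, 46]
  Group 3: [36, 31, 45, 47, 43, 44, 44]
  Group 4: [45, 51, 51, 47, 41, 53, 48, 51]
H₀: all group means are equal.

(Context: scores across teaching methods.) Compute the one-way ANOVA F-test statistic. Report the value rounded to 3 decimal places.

test statistic = 16.997

Group means [33.29, 48.43, 41.43, 48.38], grand mean 43.069
SSB = Σnᵢ(x̄ᵢ−x̄)² = 1115.130; SSW = ΣΣ(x−x̄ᵢ)² = 546.732
MSB = 1115.130/3 = 371.7100; MSW = 546.732/25 = 21.8693
F = MSB/MSW = 16.9969
df = (3, 25)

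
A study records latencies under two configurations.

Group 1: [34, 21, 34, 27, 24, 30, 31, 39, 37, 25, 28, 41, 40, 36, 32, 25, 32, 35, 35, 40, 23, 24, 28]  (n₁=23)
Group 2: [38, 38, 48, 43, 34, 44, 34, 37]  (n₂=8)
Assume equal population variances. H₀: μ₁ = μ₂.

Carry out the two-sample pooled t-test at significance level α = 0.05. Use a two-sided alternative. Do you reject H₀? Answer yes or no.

x̄₁=31.348, s₁=6.050, n₁=23
x̄₂=39.500, s₂=5.014, n₂=8
s_p² = [22·6.050² + 7·5.014²]/29 = 33.8351
SE = √(s_p²·(1/23+1/8)) = 2.3876
t = (31.348−39.500)/2.3876 = -3.4144
df = 29
p-value (two-sided) = 0.00191
At α=0.05: p < α → reject H₀

reject H₀: yes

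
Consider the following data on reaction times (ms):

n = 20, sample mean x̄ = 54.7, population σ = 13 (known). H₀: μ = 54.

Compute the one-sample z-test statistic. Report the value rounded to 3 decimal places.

SE = σ/√n = 13/√20 = 2.9069
z = (x̄−μ₀)/SE = (54.7−54)/2.9069 = 0.2408

test statistic = 0.241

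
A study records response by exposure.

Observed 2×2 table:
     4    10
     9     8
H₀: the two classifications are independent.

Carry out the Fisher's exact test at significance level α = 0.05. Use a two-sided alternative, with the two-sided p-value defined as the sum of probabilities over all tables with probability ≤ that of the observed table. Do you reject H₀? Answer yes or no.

reject H₀: no

Margins: r₁=14, r₂=17, c₁=13, c₂=18, n=31
p_obs = C(14,4)·C(17,9)/C(31,13); sum pmf over tables with pmf ≤ p_obs
p-value (two-sided) = 0.27494
At α=0.05: p ≥ α → fail to reject H₀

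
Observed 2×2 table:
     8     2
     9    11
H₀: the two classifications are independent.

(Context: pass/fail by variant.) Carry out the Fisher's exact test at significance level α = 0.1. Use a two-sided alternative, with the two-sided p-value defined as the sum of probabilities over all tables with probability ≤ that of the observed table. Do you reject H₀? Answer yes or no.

reject H₀: no

Margins: r₁=10, r₂=20, c₁=17, c₂=13, n=30
p_obs = C(10,8)·C(20,9)/C(30,17); sum pmf over tables with pmf ≤ p_obs
p-value (two-sided) = 0.11935
At α=0.1: p ≥ α → fail to reject H₀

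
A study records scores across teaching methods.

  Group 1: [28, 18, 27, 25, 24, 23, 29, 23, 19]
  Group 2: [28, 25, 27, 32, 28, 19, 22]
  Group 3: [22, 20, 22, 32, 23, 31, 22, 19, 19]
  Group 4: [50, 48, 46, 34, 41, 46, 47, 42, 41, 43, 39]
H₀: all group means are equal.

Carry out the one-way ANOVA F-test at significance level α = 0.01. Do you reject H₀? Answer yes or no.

reject H₀: yes

Group means [24.00, 25.86, 23.33, 43.36], grand mean 30.111
SSB = Σnᵢ(x̄ᵢ−x̄)² = 2808.153; SSW = ΣΣ(x−x̄ᵢ)² = 625.403
MSB = 2808.153/3 = 936.0510; MSW = 625.403/32 = 19.5438
F = MSB/MSW = 47.8950
df = (3, 32)
p-value (upper-tail) = 0.00000
At α=0.01: p < α → reject H₀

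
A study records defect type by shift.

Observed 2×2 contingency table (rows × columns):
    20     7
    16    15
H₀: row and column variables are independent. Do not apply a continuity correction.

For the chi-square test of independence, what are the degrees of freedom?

df = (r−1)(c−1) = (2−1)·(2−1) = 1

degrees of freedom = 1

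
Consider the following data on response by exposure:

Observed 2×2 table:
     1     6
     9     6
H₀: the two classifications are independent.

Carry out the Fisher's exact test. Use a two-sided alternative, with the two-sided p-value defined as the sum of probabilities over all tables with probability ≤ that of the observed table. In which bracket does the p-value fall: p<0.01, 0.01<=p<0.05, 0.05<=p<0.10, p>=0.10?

p-value bracket: 0.05<=p<0.10

Margins: r₁=7, r₂=15, c₁=10, c₂=12, n=22
p_obs = C(7,1)·C(15,9)/C(22,10); sum pmf over tables with pmf ≤ p_obs
p-value (two-sided) = 0.07430
→ bracket: 0.05<=p<0.10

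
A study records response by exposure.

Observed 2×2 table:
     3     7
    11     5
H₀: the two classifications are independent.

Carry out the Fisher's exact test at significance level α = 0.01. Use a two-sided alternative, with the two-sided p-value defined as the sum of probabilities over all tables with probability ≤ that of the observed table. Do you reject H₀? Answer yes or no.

reject H₀: no

Margins: r₁=10, r₂=16, c₁=14, c₂=12, n=26
p_obs = C(10,3)·C(16,11)/C(26,14); sum pmf over tables with pmf ≤ p_obs
p-value (two-sided) = 0.10537
At α=0.01: p ≥ α → fail to reject H₀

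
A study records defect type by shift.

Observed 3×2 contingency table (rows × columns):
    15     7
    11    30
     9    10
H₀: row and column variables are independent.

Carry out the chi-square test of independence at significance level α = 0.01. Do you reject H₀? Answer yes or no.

reject H₀: yes

Row totals [22, 41, 19], col totals [35, 47], n=82
χ² = (15−9.39)²/9.39 + (7−12.61)²/12.61 + (11−17.50)²/17.50 + (30−23.50)²/23.50 + (9−8.11)²/8.11 + (10−10.89)²/10.89 = 10.2296
df = 2
p-value (upper-tail) = 0.00601
At α=0.01: p < α → reject H₀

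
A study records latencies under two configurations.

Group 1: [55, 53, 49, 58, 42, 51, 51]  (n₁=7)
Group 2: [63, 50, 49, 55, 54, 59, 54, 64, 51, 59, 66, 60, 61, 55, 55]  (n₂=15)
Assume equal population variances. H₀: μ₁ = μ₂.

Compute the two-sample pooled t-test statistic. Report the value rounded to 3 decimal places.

test statistic = -2.422

x̄₁=51.286, s₁=5.057, n₁=7
x̄₂=57.000, s₂=5.196, n₂=15
s_p² = [6·5.057² + 14·5.196²]/20 = 26.5714
SE = √(s_p²·(1/7+1/15)) = 2.3595
t = (51.286−57.000)/2.3595 = -2.4218
df = 20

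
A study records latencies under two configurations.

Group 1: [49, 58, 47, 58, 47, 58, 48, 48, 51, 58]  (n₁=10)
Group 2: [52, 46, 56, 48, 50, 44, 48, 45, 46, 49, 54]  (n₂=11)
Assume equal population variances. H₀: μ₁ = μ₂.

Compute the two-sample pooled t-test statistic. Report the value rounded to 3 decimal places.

x̄₁=52.200, s₁=5.116, n₁=10
x̄₂=48.909, s₂=3.807, n₂=11
s_p² = [9·5.116² + 10·3.807²]/19 = 20.0268
SE = √(s_p²·(1/10+1/11)) = 1.9553
t = (52.200−48.909)/1.9553 = 1.6830
df = 19

test statistic = 1.683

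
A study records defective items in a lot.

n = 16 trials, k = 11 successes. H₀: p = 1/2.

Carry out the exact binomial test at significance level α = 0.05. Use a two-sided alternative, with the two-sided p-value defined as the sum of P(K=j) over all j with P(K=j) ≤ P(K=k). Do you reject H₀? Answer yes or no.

Exact binomial: n=16, k=11, p₀=1/2=0.5000
P(X=j) = C(n,j)·p₀^j·(1−p₀)^(n−j); p = Σ P(X=j) over j with P(X=j) ≤ P(X=11)
p-value (two-sided) = 0.21011
At α=0.05: p ≥ α → fail to reject H₀

reject H₀: no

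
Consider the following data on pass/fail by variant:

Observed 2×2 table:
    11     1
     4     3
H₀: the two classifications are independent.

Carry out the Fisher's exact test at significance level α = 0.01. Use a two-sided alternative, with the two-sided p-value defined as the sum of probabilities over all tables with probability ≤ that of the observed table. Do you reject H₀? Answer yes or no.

Margins: r₁=12, r₂=7, c₁=15, c₂=4, n=19
p_obs = C(12,11)·C(7,4)/C(19,15); sum pmf over tables with pmf ≤ p_obs
p-value (two-sided) = 0.11739
At α=0.01: p ≥ α → fail to reject H₀

reject H₀: no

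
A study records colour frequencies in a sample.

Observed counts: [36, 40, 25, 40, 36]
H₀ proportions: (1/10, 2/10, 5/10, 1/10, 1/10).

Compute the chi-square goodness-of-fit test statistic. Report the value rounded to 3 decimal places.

test statistic = 112.096

n = 177; E_i = n·p_i = [17.70, 35.40, 88.50, 17.70, 17.70]
χ² = (36−17.70)²/17.70 + (40−35.40)²/35.40 + (25−88.50)²/88.50 + (40−17.70)²/17.70 + (36−17.70)²/17.70 = 112.0960
df = 4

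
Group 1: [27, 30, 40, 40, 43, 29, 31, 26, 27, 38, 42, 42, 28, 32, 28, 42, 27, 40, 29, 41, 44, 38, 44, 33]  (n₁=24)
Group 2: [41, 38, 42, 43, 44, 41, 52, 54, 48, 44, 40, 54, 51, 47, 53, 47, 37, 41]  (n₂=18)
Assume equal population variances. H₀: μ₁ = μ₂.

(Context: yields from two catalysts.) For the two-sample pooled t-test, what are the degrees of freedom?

df = n₁ + n₂ − 2 = 24 + 18 − 2 = 40

degrees of freedom = 40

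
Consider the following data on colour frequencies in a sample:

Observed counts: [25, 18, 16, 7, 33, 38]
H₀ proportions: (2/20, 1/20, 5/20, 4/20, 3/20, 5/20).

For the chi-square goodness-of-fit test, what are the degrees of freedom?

df = k − 1 = 6 − 1 = 5

degrees of freedom = 5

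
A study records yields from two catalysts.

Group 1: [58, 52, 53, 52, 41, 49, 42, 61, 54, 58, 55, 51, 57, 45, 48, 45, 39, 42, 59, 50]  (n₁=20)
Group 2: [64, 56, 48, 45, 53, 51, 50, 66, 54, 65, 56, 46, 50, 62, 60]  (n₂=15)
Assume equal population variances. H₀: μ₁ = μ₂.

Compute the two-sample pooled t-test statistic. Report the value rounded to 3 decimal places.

test statistic = -1.964

x̄₁=50.550, s₁=6.557, n₁=20
x̄₂=55.067, s₂=6.964, n₂=15
s_p² = [19·6.557² + 14·6.964²]/33 = 45.3298
SE = √(s_p²·(1/20+1/15)) = 2.2997
t = (50.550−55.067)/2.2997 = -1.9641
df = 33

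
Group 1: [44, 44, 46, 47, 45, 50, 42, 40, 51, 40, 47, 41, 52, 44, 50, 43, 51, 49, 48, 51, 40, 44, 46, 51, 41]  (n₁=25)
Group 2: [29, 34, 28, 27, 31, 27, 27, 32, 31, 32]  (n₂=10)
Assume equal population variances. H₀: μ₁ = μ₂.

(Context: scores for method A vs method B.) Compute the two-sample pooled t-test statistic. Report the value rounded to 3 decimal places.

x̄₁=45.880, s₁=3.993, n₁=25
x̄₂=29.800, s₂=2.530, n₂=10
s_p² = [24·3.993² + 9·2.530²]/33 = 13.3406
SE = √(s_p²·(1/25+1/10)) = 1.3666
t = (45.880−29.800)/1.3666 = 11.7661
df = 33

test statistic = 11.766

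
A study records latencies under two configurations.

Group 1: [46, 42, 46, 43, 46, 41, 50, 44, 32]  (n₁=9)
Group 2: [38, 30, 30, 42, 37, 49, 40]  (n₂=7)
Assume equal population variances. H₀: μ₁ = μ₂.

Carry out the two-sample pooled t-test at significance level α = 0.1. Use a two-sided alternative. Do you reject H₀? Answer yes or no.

x̄₁=43.333, s₁=5.025, n₁=9
x̄₂=38.000, s₂=6.708, n₂=7
s_p² = [8·5.025² + 6·6.708²]/14 = 33.7143
SE = √(s_p²·(1/9+1/7)) = 2.9262
t = (43.333−38.000)/2.9262 = 1.8226
df = 14
p-value (two-sided) = 0.08978
At α=0.1: p < α → reject H₀

reject H₀: yes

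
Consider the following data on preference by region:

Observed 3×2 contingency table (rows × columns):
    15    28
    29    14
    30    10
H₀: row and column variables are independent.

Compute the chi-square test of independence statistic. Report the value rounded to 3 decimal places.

Row totals [43, 43, 40], col totals [74, 52], n=126
χ² = (15−25.25)²/25.25 + (28−17.75)²/17.75 + (29−25.25)²/25.25 + (14−17.75)²/17.75 + (30−23.49)²/23.49 + (10−16.51)²/16.51 = 15.8033
df = 2

test statistic = 15.803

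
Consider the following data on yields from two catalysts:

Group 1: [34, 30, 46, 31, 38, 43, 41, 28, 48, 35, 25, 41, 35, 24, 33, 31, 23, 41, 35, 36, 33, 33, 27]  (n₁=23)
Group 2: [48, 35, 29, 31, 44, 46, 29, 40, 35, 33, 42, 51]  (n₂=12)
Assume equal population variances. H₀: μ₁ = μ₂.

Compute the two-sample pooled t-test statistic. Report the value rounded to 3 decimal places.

x̄₁=34.391, s₁=6.781, n₁=23
x̄₂=38.583, s₂=7.621, n₂=12
s_p² = [22·6.781² + 11·7.621²]/33 = 50.0120
SE = √(s_p²·(1/23+1/12)) = 2.5184
t = (34.391−38.583)/2.5184 = -1.6646
df = 33

test statistic = -1.665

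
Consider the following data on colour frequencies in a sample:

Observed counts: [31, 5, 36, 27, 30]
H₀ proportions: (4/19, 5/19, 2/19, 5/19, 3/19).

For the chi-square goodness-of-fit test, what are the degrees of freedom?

degrees of freedom = 4

df = k − 1 = 5 − 1 = 4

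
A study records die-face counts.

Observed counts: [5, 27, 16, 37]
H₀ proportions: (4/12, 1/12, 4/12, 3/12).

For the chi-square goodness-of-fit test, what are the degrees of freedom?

df = k − 1 = 4 − 1 = 3

degrees of freedom = 3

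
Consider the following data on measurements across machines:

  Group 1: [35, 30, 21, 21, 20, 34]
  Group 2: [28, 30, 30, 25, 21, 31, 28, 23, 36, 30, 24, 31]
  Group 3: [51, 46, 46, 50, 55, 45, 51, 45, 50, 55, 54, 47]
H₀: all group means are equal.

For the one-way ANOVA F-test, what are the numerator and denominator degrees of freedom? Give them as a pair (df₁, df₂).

degrees of freedom = [2, 27]

k = 3 groups, N = 30 total
df = (k−1, N−k) = (3−1, 30−3) = (2, 27)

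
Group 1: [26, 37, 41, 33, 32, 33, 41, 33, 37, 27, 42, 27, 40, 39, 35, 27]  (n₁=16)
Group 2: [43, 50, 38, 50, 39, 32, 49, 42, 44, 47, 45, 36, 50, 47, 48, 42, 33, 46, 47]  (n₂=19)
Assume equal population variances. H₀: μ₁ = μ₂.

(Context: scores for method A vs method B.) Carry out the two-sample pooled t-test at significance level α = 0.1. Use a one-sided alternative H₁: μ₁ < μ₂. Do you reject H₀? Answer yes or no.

reject H₀: yes

x̄₁=34.375, s₁=5.524, n₁=16
x̄₂=43.579, s₂=5.660, n₂=19
s_p² = [15·5.524² + 18·5.660²]/33 = 31.3449
SE = √(s_p²·(1/16+1/19)) = 1.8997
t = (34.375−43.579)/1.8997 = -4.8450
df = 33
p-value (one-sided, H₁ less) = 0.00001
At α=0.1: p < α → reject H₀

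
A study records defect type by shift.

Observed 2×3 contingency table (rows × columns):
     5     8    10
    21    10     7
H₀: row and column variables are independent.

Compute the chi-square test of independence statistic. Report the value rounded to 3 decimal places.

Row totals [23, 38], col totals [26, 18, 17], n=61
χ² = (5−9.80)²/9.80 + (8−6.79)²/6.79 + (10−6.41)²/6.41 + (21−16.20)²/16.20 + (10−11.21)²/11.21 + (7−10.59)²/10.59 = 7.3539
df = 2

test statistic = 7.354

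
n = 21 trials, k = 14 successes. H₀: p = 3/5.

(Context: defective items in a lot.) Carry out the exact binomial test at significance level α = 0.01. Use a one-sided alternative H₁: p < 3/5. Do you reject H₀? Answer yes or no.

reject H₀: no

Exact binomial: n=21, k=14, p₀=3/5=0.6000
P(X≤14) from Σ C(n,i)·p₀^i·(1−p₀)^(n−i)
p-value (one-sided, H₁ less) = 0.79975
At α=0.01: p ≥ α → fail to reject H₀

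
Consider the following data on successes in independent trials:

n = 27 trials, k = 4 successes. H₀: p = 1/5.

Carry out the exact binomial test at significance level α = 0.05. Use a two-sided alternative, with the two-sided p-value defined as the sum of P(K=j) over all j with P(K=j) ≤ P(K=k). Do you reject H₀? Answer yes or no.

Exact binomial: n=27, k=4, p₀=1/5=0.2000
P(X=j) = C(n,j)·p₀^j·(1−p₀)^(n−j); p = Σ P(X=j) over j with P(X=j) ≤ P(X=4)
p-value (two-sided) = 0.63465
At α=0.05: p ≥ α → fail to reject H₀

reject H₀: no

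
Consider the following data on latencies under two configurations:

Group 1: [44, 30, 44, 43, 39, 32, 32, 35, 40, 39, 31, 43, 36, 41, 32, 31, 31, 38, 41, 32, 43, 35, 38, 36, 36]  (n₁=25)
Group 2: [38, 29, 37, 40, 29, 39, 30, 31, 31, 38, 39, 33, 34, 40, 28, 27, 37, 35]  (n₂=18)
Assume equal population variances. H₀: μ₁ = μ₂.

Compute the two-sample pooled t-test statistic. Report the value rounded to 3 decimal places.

test statistic = 1.909

x̄₁=36.880, s₁=4.675, n₁=25
x̄₂=34.167, s₂=4.489, n₂=18
s_p² = [24·4.675² + 17·4.489²]/41 = 21.1498
SE = √(s_p²·(1/25+1/18)) = 1.4216
t = (36.880−34.167)/1.4216 = 1.9086
df = 41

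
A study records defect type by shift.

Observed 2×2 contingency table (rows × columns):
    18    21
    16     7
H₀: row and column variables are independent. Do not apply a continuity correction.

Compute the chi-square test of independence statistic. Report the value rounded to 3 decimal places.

Row totals [39, 23], col totals [34, 28], n=62
χ² = (18−21.39)²/21.39 + (21−17.61)²/17.61 + (16−12.61)²/12.61 + (7−10.39)²/10.39 = 3.2018
df = 1

test statistic = 3.202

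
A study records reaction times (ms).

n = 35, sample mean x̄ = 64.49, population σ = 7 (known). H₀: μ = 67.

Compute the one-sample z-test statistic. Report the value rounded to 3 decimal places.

SE = σ/√n = 7/√35 = 1.1832
z = (x̄−μ₀)/SE = (64.49−67)/1.1832 = -2.1213

test statistic = -2.121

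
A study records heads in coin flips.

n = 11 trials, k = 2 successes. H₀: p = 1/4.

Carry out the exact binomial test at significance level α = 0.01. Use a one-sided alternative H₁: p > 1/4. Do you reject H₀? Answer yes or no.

reject H₀: no

Exact binomial: n=11, k=2, p₀=1/4=0.2500
P(X≥2) from Σ C(n,i)·p₀^i·(1−p₀)^(n−i)
p-value (one-sided, H₁ greater) = 0.80290
At α=0.01: p ≥ α → fail to reject H₀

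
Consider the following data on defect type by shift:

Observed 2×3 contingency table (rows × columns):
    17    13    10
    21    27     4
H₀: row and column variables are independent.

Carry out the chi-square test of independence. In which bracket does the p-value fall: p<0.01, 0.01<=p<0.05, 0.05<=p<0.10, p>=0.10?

Row totals [40, 52], col totals [38, 40, 14], n=92
χ² = (17−16.52)²/16.52 + (13−17.39)²/17.39 + (10−6.09)²/6.09 + (21−21.48)²/21.48 + (27−22.61)²/22.61 + (4−7.91)²/7.91 = 6.4368
df = 2
p-value (upper-tail) = 0.04002
→ bracket: 0.01<=p<0.05

p-value bracket: 0.01<=p<0.05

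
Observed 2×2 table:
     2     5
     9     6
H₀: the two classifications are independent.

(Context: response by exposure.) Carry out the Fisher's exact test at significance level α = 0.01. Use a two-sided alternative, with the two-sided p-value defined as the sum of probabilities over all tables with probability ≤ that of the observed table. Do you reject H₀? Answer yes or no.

Margins: r₁=7, r₂=15, c₁=11, c₂=11, n=22
p_obs = C(7,2)·C(15,9)/C(22,11); sum pmf over tables with pmf ≤ p_obs
p-value (two-sided) = 0.36146
At α=0.01: p ≥ α → fail to reject H₀

reject H₀: no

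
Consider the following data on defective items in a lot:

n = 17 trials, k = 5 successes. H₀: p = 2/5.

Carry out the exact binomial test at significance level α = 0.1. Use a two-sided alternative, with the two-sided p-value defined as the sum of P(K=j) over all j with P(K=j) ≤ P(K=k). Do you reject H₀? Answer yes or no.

reject H₀: no

Exact binomial: n=17, k=5, p₀=2/5=0.4000
P(X=j) = C(n,j)·p₀^j·(1−p₀)^(n−j); p = Σ P(X=j) over j with P(X=j) ≤ P(X=5)
p-value (two-sided) = 0.46287
At α=0.1: p ≥ α → fail to reject H₀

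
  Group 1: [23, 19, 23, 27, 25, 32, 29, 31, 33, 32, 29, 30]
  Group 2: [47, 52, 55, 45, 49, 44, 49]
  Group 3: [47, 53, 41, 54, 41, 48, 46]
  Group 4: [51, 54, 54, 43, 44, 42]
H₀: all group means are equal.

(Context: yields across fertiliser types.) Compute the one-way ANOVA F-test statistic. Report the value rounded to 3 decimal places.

test statistic = 46.309

Group means [27.75, 48.71, 47.14, 48.00], grand mean 40.375
SSB = Σnᵢ(x̄ᵢ−x̄)² = 3068.964; SSW = ΣΣ(x−x̄ᵢ)² = 618.536
MSB = 3068.964/3 = 1022.9881; MSW = 618.536/28 = 22.0906
F = MSB/MSW = 46.3088
df = (3, 28)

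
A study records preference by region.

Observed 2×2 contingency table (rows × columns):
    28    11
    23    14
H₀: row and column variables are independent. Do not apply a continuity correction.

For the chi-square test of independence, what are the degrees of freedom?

degrees of freedom = 1

df = (r−1)(c−1) = (2−1)·(2−1) = 1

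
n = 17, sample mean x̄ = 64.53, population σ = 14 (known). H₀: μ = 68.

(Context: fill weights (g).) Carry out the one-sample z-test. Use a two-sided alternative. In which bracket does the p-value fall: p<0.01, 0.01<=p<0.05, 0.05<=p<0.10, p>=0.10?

SE = σ/√n = 14/√17 = 3.3955
z = (x̄−μ₀)/SE = (64.53−68)/3.3955 = -1.0219
p-value (two-sided) = 0.30681
→ bracket: p>=0.10

p-value bracket: p>=0.10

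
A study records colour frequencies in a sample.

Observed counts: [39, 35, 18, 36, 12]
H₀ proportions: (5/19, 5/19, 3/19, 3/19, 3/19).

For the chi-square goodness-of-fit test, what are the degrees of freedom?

df = k − 1 = 5 − 1 = 4

degrees of freedom = 4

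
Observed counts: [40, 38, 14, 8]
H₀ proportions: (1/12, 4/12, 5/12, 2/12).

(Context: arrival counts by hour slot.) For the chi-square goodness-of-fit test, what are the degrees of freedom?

df = k − 1 = 4 − 1 = 3

degrees of freedom = 3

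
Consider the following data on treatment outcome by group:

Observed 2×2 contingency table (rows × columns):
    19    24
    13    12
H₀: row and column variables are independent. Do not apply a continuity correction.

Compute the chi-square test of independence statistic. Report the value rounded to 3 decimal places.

Row totals [43, 25], col totals [32, 36], n=68
χ² = (19−20.24)²/20.24 + (24−22.76)²/22.76 + (13−11.76)²/11.76 + (12−13.24)²/13.24 = 0.3874
df = 1

test statistic = 0.387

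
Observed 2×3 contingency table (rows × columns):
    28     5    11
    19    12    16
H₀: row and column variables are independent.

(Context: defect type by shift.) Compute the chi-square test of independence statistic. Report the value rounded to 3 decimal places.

Row totals [44, 47], col totals [47, 17, 27], n=91
χ² = (28−22.73)²/22.73 + (5−8.22)²/8.22 + (11−13.05)²/13.05 + (19−24.27)²/24.27 + (12−8.78)²/8.78 + (16−13.95)²/13.95 = 5.4387
df = 2

test statistic = 5.439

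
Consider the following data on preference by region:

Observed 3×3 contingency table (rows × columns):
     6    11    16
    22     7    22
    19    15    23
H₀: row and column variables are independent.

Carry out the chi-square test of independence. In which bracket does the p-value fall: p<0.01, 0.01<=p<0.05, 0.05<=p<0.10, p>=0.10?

Row totals [33, 51, 57], col totals [47, 33, 61], n=141
χ² = (6−11.00)²/11.00 + (11−7.72)²/7.72 + (16−14.28)²/14.28 + (22−17.00)²/17.00 + (7−11.94)²/11.94 + (22−22.06)²/22.06 + (19−19.00)²/19.00 + (15−13.34)²/13.34 + (23−24.66)²/24.66 = 7.7011
df = 4
p-value (upper-tail) = 0.10316
→ bracket: p>=0.10

p-value bracket: p>=0.10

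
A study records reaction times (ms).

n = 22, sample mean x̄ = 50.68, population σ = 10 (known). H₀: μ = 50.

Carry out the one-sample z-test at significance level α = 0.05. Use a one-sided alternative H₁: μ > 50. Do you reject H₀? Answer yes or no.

SE = σ/√n = 10/√22 = 2.1320
z = (x̄−μ₀)/SE = (50.68−50)/2.1320 = 0.3189
p-value (one-sided, H₁ greater) = 0.37488
At α=0.05: p ≥ α → fail to reject H₀

reject H₀: no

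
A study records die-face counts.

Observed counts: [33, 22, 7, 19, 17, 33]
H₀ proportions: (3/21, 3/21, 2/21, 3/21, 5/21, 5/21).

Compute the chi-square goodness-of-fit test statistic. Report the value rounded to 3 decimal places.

test statistic = 20.451

n = 131; E_i = n·p_i = [18.71, 18.71, 12.48, 18.71, 31.19, 31.19]
χ² = (33−18.71)²/18.71 + (22−18.71)²/18.71 + (7−12.48)²/12.48 + (19−18.71)²/18.71 + (17−31.19)²/31.19 + (33−31.19)²/31.19 = 20.4511
df = 5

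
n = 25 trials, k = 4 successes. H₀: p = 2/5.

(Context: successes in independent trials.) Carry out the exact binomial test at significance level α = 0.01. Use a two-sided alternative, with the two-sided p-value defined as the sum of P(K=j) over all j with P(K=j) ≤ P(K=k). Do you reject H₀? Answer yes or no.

reject H₀: no

Exact binomial: n=25, k=4, p₀=2/5=0.4000
P(X=j) = C(n,j)·p₀^j·(1−p₀)^(n−j); p = Σ P(X=j) over j with P(X=j) ≤ P(X=4)
p-value (two-sided) = 0.01380
At α=0.01: p ≥ α → fail to reject H₀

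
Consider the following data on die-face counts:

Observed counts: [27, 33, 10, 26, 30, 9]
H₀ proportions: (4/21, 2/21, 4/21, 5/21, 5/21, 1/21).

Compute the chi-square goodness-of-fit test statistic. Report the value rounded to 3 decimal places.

test statistic = 43.570

n = 135; E_i = n·p_i = [25.71, 12.86, 25.71, 32.14, 32.14, 6.43]
χ² = (27−25.71)²/25.71 + (33−12.86)²/12.86 + (10−25.71)²/25.71 + (26−32.14)²/32.14 + (30−32.14)²/32.14 + (9−6.43)²/6.43 = 43.5700
df = 5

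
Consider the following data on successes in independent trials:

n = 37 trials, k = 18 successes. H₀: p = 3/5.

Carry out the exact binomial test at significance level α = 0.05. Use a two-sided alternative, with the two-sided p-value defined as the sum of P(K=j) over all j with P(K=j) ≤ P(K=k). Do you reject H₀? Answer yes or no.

Exact binomial: n=37, k=18, p₀=3/5=0.6000
P(X=j) = C(n,j)·p₀^j·(1−p₀)^(n−j); p = Σ P(X=j) over j with P(X=j) ≤ P(X=18)
p-value (two-sided) = 0.18016
At α=0.05: p ≥ α → fail to reject H₀

reject H₀: no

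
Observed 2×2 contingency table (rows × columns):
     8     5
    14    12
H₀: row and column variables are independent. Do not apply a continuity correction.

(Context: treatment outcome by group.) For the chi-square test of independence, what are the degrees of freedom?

df = (r−1)(c−1) = (2−1)·(2−1) = 1

degrees of freedom = 1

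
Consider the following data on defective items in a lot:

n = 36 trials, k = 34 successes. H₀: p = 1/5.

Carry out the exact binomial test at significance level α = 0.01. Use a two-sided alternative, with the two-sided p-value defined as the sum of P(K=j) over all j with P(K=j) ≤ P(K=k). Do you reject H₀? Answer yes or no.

reject H₀: yes

Exact binomial: n=36, k=34, p₀=1/5=0.2000
P(X=j) = C(n,j)·p₀^j·(1−p₀)^(n−j); p = Σ P(X=j) over j with P(X=j) ≤ P(X=34)
p-value (two-sided) = 0.00000
At α=0.01: p < α → reject H₀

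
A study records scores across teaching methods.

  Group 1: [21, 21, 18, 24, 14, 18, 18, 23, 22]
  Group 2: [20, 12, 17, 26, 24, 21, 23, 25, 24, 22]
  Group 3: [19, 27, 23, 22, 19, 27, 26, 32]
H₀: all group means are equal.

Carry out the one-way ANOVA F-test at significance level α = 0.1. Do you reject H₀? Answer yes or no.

Group means [19.89, 21.40, 24.38], grand mean 21.778
SSB = Σnᵢ(x̄ᵢ−x̄)² = 87.503; SSW = ΣΣ(x−x̄ᵢ)² = 379.164
MSB = 87.503/2 = 43.7514; MSW = 379.164/24 = 15.7985
F = MSB/MSW = 2.7693
df = (2, 24)
p-value (upper-tail) = 0.08276
At α=0.1: p < α → reject H₀

reject H₀: yes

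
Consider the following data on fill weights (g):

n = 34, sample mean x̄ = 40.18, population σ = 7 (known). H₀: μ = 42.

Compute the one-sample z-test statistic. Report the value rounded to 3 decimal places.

SE = σ/√n = 7/√34 = 1.2005
z = (x̄−μ₀)/SE = (40.18−42)/1.2005 = -1.5160

test statistic = -1.516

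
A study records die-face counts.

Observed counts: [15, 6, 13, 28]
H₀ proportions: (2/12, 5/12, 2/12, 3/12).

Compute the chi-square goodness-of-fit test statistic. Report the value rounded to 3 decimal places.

n = 62; E_i = n·p_i = [10.33, 25.83, 10.33, 15.50]
χ² = (15−10.33)²/10.33 + (6−25.83)²/25.83 + (13−10.33)²/10.33 + (28−15.50)²/15.50 = 28.1032
df = 3

test statistic = 28.103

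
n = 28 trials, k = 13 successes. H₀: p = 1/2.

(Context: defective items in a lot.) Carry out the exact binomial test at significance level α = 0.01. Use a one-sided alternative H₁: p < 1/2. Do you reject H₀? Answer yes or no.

reject H₀: no

Exact binomial: n=28, k=13, p₀=1/2=0.5000
P(X≤13) from Σ C(n,i)·p₀^i·(1−p₀)^(n−i)
p-value (one-sided, H₁ less) = 0.42528
At α=0.01: p ≥ α → fail to reject H₀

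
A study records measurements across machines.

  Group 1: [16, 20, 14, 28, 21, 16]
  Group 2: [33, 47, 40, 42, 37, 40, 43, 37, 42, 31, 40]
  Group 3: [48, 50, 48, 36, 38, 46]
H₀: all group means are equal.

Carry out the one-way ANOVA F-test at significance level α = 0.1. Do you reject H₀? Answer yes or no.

reject H₀: yes

Group means [19.17, 39.27, 44.33], grand mean 35.348
SSB = Σnᵢ(x̄ᵢ−x̄)² = 2224.869; SSW = ΣΣ(x−x̄ᵢ)² = 508.348
MSB = 2224.869/2 = 1112.4345; MSW = 508.348/20 = 25.4174
F = MSB/MSW = 43.7666
df = (2, 20)
p-value (upper-tail) = 0.00000
At α=0.1: p < α → reject H₀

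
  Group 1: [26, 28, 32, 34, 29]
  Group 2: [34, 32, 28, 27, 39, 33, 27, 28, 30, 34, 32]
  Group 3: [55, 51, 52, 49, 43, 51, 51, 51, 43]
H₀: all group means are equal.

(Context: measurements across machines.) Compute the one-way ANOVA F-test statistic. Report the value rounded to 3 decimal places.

test statistic = 72.252

Group means [29.80, 31.27, 49.56], grand mean 37.560
SSB = Σnᵢ(x̄ᵢ−x̄)² = 2030.956; SSW = ΣΣ(x−x̄ᵢ)² = 309.204
MSB = 2030.956/2 = 1015.4780; MSW = 309.204/22 = 14.0547
F = MSB/MSW = 72.2517
df = (2, 22)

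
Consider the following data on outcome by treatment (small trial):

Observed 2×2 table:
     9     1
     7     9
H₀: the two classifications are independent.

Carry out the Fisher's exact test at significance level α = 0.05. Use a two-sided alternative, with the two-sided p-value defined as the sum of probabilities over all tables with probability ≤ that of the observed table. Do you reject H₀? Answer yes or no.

Margins: r₁=10, r₂=16, c₁=16, c₂=10, n=26
p_obs = C(10,9)·C(16,7)/C(26,16); sum pmf over tables with pmf ≤ p_obs
p-value (two-sided) = 0.03674
At α=0.05: p < α → reject H₀

reject H₀: yes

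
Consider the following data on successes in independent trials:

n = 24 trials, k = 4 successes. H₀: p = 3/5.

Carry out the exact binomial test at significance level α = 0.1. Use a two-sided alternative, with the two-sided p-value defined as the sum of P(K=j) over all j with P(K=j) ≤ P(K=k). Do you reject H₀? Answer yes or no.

Exact binomial: n=24, k=4, p₀=3/5=0.6000
P(X=j) = C(n,j)·p₀^j·(1−p₀)^(n−j); p = Σ P(X=j) over j with P(X=j) ≤ P(X=4)
p-value (two-sided) = 0.00002
At α=0.1: p < α → reject H₀

reject H₀: yes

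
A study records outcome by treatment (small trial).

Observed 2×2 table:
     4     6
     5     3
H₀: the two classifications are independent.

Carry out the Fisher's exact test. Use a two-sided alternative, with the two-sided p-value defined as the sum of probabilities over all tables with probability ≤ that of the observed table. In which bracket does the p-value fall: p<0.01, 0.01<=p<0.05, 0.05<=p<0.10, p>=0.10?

p-value bracket: p>=0.10

Margins: r₁=10, r₂=8, c₁=9, c₂=9, n=18
p_obs = C(10,4)·C(8,5)/C(18,9); sum pmf over tables with pmf ≤ p_obs
p-value (two-sided) = 0.63719
→ bracket: p>=0.10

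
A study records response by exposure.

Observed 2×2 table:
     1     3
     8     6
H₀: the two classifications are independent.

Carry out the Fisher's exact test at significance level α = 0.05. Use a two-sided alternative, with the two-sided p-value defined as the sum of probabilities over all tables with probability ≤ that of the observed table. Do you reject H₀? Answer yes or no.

reject H₀: no

Margins: r₁=4, r₂=14, c₁=9, c₂=9, n=18
p_obs = C(4,1)·C(14,8)/C(18,9); sum pmf over tables with pmf ≤ p_obs
p-value (two-sided) = 0.57647
At α=0.05: p ≥ α → fail to reject H₀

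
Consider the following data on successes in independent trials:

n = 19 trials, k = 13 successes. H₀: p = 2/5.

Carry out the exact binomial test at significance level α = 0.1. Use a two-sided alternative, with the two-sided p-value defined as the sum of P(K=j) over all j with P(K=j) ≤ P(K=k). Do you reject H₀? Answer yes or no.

reject H₀: yes

Exact binomial: n=19, k=13, p₀=2/5=0.4000
P(X=j) = C(n,j)·p₀^j·(1−p₀)^(n−j); p = Σ P(X=j) over j with P(X=j) ≤ P(X=13)
p-value (two-sided) = 0.01703
At α=0.1: p < α → reject H₀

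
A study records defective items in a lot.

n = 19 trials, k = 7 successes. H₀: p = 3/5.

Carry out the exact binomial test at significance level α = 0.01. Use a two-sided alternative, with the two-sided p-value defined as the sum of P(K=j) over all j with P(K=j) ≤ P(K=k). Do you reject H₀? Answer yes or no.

reject H₀: no

Exact binomial: n=19, k=7, p₀=3/5=0.6000
P(X=j) = C(n,j)·p₀^j·(1−p₀)^(n−j); p = Σ P(X=j) over j with P(X=j) ≤ P(X=7)
p-value (two-sided) = 0.05819
At α=0.01: p ≥ α → fail to reject H₀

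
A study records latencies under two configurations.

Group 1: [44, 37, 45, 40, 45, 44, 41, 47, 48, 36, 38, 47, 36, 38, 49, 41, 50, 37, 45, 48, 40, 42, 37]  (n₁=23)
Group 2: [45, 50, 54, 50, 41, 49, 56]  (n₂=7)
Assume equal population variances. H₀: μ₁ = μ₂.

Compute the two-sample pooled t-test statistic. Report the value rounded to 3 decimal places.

test statistic = -3.419

x̄₁=42.391, s₁=4.550, n₁=23
x̄₂=49.286, s₂=5.090, n₂=7
s_p² = [22·4.550² + 6·5.090²]/28 = 21.8181
SE = √(s_p²·(1/23+1/7)) = 2.0163
t = (42.391−49.286)/2.0163 = -3.4193
df = 28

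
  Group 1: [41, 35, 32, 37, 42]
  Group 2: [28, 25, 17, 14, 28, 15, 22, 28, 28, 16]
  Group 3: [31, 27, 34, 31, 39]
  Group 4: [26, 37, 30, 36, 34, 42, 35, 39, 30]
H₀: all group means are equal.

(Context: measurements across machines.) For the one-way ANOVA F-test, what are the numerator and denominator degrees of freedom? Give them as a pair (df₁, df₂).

degrees of freedom = [3, 25]

k = 4 groups, N = 29 total
df = (k−1, N−k) = (4−1, 29−4) = (3, 25)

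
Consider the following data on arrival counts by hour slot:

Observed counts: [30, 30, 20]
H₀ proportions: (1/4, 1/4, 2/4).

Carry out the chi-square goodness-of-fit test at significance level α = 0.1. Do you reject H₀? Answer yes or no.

n = 80; E_i = n·p_i = [20.00, 20.00, 40.00]
χ² = (30−20.00)²/20.00 + (30−20.00)²/20.00 + (20−40.00)²/40.00 = 20.0000
df = 2
p-value (upper-tail) = 0.00005
At α=0.1: p < α → reject H₀

reject H₀: yes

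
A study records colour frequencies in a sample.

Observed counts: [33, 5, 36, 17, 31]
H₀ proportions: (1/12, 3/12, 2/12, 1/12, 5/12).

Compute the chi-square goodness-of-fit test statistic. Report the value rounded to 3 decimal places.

n = 122; E_i = n·p_i = [10.17, 30.50, 20.33, 10.17, 50.83]
χ² = (33−10.17)²/10.17 + (5−30.50)²/30.50 + (36−20.33)²/20.33 + (17−10.17)²/10.17 + (31−50.83)²/50.83 = 97.0033
df = 4

test statistic = 97.003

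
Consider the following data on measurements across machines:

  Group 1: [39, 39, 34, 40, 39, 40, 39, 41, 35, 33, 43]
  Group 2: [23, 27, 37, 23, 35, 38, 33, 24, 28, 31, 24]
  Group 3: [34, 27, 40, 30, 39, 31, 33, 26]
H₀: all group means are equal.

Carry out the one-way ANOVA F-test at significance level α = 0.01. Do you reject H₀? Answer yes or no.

Group means [38.36, 29.36, 32.50], grand mean 33.500
SSB = Σnᵢ(x̄ᵢ−x̄)² = 456.409; SSW = ΣΣ(x−x̄ᵢ)² = 603.091
MSB = 456.409/2 = 228.2045; MSW = 603.091/27 = 22.3367
F = MSB/MSW = 10.2166
df = (2, 27)
p-value (upper-tail) = 0.00050
At α=0.01: p < α → reject H₀

reject H₀: yes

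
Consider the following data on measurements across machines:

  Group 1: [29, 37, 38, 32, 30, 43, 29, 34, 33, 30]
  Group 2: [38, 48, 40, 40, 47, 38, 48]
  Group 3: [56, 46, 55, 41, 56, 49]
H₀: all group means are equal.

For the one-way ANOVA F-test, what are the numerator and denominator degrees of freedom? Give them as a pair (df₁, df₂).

degrees of freedom = [2, 20]

k = 3 groups, N = 23 total
df = (k−1, N−k) = (3−1, 23−3) = (2, 20)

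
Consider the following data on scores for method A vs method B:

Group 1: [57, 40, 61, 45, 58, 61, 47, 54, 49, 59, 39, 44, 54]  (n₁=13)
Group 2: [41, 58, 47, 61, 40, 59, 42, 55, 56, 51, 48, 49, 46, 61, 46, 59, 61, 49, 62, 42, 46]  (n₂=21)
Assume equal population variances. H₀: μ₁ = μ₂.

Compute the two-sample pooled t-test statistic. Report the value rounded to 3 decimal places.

test statistic = 0.001

x̄₁=51.385, s₁=7.827, n₁=13
x̄₂=51.381, s₂=7.507, n₂=21
s_p² = [12·7.827² + 20·7.507²]/32 = 58.1884
SE = √(s_p²·(1/13+1/21)) = 2.6920
t = (51.385−51.381)/2.6920 = 0.0014
df = 32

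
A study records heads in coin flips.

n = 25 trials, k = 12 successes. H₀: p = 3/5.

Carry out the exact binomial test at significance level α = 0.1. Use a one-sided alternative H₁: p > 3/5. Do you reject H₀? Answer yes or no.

Exact binomial: n=25, k=12, p₀=3/5=0.6000
P(X≥12) from Σ C(n,i)·p₀^i·(1−p₀)^(n−i)
p-value (one-sided, H₁ greater) = 0.92220
At α=0.1: p ≥ α → fail to reject H₀

reject H₀: no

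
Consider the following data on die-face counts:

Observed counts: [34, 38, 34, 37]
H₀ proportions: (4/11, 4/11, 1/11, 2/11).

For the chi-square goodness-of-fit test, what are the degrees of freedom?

df = k − 1 = 4 − 1 = 3

degrees of freedom = 3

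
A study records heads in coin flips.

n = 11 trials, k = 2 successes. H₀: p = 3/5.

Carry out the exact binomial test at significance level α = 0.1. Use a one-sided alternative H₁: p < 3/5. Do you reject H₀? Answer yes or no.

reject H₀: yes

Exact binomial: n=11, k=2, p₀=3/5=0.6000
P(X≤2) from Σ C(n,i)·p₀^i·(1−p₀)^(n−i)
p-value (one-sided, H₁ less) = 0.00592
At α=0.1: p < α → reject H₀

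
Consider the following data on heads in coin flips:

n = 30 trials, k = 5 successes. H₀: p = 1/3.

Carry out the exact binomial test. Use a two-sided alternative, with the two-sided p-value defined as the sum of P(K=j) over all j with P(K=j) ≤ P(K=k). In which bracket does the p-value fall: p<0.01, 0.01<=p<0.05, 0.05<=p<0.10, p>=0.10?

p-value bracket: 0.05<=p<0.10

Exact binomial: n=30, k=5, p₀=1/3=0.3333
P(X=j) = C(n,j)·p₀^j·(1−p₀)^(n−j); p = Σ P(X=j) over j with P(X=j) ≤ P(X=5)
p-value (two-sided) = 0.05425
→ bracket: 0.05<=p<0.10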